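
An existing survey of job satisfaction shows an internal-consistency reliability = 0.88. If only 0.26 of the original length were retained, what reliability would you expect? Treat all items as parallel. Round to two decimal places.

r_new = 0.26·0.88 / [1 + (0.26 − 1)·0.88]
r_new = 0.2288 / 0.3488 ≈ 0.6560

0.66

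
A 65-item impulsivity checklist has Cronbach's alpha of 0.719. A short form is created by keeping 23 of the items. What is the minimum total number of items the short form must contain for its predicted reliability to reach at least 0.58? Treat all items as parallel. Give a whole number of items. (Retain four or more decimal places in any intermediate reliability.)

First, r for the 23-item form: n = 23/65 = 0.3538, so r_23 = 0.3538·0.719/(1 + (0.3538 − 1)·0.719) = 0.4751
Then solve for n' with r_old = 0.4751, r_target = 0.58: n' = 0.58(1 − 0.4751)/[0.4751(1 − 0.58)] = 1.5257
Total items = 1.5257 × 23 = 35.09, rounded up to 36.

36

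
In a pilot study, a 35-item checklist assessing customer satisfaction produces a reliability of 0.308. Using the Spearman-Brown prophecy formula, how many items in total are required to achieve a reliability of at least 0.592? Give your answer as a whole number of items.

n = [0.592 × 0.692] / [0.308 × 0.408]
  = 0.409664 / 0.125664 = 3.2600
So the test needs 3.2600 × 35 ≈ 114.10 items; rounding up, 115.

115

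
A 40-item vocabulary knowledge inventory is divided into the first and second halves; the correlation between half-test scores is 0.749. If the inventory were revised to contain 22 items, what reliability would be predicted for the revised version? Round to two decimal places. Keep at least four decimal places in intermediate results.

Spearman-Brown correction (n = 2): r_full = 2·0.749/(1 + 0.749) = 0.8565
Length factor from 40 to 22 items: n = 22/40 = 0.5500
r_new = n·r_full / (1 + (n − 1)·r_full) = 0.4711 / 0.6146 ≈ 0.7665

0.77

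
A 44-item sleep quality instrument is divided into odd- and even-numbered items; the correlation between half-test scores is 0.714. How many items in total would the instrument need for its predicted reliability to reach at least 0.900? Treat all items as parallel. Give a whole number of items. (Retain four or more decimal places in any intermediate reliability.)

r_full = 2(0.714)/(1 + 0.714) = 0.8331
n = r_tgt(1 − r_full) / [r_full(1 − r_tgt)] = 0.900 × 0.1669 / (0.8331 × 0.100) ≈ 1.8030
Items = 1.8030 × 44 ≈ 79.33 → 80

80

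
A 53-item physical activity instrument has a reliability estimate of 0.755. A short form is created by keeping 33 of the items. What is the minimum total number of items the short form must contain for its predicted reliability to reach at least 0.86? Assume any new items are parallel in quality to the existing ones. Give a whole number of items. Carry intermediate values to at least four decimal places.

106

First, r for the 33-item form: n = 33/53 = 0.6226, so r_33 = 0.6226·0.755/(1 + (0.6226 − 1)·0.755) = 0.6574
Then solve for n' with r_old = 0.6574, r_target = 0.86: n' = 0.86(1 − 0.6574)/[0.6574(1 − 0.86)] = 3.2013
Items = 3.2013 × 33 ≈ 105.64 → 106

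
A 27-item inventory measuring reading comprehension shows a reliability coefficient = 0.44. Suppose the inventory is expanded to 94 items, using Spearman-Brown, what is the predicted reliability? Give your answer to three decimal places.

n = 94/27 = 3.4815
Apply the Spearman-Brown prophecy formula, r' = nr / [1 + (n − 1)r]:
r_new = 3.4815·0.44 / [1 + (3.4815 − 1)·0.44]
     = 1.5319 / 2.0919 = 0.7323

0.732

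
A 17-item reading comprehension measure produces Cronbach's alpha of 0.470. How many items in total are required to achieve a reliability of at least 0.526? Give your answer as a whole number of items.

Invert Spearman-Brown to solve for n:
n = r*(1 − r) / [ r (1 − r*) ]
n = [0.526 × 0.530] / [0.470 × 0.474]
  = 0.278780 / 0.222780 = 1.2514
1.2514 × 17 = 21.27 → 22 items

22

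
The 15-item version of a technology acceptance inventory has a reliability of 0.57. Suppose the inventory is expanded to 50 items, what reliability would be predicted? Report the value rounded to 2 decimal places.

Length ratio n = 50/15 = 3.3333
r_new = 3.3333·0.57 / [1 + (3.3333 − 1)·0.57]
r_new = 1.9000 / 2.3300 ≈ 0.8155

0.82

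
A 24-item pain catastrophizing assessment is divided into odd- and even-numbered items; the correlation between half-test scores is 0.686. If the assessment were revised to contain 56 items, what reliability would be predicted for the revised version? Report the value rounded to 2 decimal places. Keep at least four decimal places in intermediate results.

0.91

Full-test reliability from the split-half r: r_full = 2(0.686)/(1 + 0.686) = 0.8138
Then adjust to 56 items: n = 56/24 = 2.3333
r_new = n·r_full / (1 + (n − 1)·r_full) = 1.8988 / 2.0850 ≈ 0.9107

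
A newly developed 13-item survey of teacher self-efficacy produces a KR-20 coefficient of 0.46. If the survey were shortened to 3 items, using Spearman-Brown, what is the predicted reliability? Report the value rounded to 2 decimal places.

The new length is 3/13 = 0.2308 times the old.
r_new = 0.2308·0.46 / [1 + (0.2308 − 1)·0.46]
r_new = 0.1062 / 0.6462 ≈ 0.1643

0.16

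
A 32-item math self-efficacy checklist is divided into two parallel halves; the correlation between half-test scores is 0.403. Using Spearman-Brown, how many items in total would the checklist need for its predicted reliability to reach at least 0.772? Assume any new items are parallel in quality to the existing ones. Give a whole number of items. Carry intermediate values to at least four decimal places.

r_full = 2(0.403)/(1 + 0.403) = 0.5745
n = r_tgt(1 − r_full) / [r_full(1 − r_tgt)] = 0.772 × 0.4255 / (0.5745 × 0.228) ≈ 2.5078
Required items = 2.5078 × 32 = 80.25, so 81 items.

81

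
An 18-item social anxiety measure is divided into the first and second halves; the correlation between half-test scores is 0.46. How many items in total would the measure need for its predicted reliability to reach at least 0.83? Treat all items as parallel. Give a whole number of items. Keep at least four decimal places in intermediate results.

52

Corrected full-test reliability: r_full = 2 × 0.46 / (1 + 0.46) ≈ 0.6301
n = r_tgt(1 − r_full) / [r_full(1 − r_tgt)] = 0.83 × 0.3699 / (0.6301 × 0.17) ≈ 2.8662
Items = 2.8662 × 18 ≈ 51.59 → 52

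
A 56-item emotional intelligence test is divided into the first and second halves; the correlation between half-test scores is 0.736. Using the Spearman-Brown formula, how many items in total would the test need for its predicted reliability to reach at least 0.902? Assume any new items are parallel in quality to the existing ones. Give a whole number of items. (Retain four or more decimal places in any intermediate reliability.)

Corrected full-test reliability: r_full = 2 × 0.736 / (1 + 0.736) ≈ 0.8479
Solve Spearman-Brown for n: n = 0.902(1 − 0.8479) / [0.8479(1 − 0.902)] = 1.6511
Items = 1.6511 × 56 ≈ 92.46 → 93

93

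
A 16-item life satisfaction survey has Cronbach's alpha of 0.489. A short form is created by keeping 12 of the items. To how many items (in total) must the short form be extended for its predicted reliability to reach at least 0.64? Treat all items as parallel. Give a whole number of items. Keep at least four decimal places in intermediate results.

First, r for the 12-item form: n = 12/16 = 0.7500, so r_12 = 0.7500·0.489/(1 + (0.7500 − 1)·0.489) = 0.4178
Length factor from the short form to reach 0.64: n' = 0.64(1 − 0.4178) / [0.4178(1 − 0.64)] ≈ 2.4773
Total items = 2.4773 × 12 = 29.73, rounded up to 30.

30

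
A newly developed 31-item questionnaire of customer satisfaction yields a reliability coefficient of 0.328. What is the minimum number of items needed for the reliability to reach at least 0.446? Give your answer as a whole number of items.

Spearman-Brown solved for the length factor n:
n = r*(1 − r) / [ r (1 − r*) ]
n = 0.446(1 − 0.328) / [0.328(1 − 0.446)]
  = 0.299712 / 0.181712 = 1.6494
Items needed = n × 31 = 1.6494 × 31 ≈ 51.13 → round up to 52

52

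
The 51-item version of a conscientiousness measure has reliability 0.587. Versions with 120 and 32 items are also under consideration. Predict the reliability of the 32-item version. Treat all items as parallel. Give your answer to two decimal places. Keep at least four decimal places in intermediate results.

Only the ratio of lengths matters: n = 32/51 = 0.6275
r_{32} = n·r / (1 + (n − 1)·r) = 0.3683 / 0.7813 ≈ 0.4714

0.47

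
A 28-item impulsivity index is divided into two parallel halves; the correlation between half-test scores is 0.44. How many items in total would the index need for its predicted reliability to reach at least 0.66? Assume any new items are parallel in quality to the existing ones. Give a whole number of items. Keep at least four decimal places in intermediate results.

Corrected full-test reliability: r_full = 2 × 0.44 / (1 + 0.44) ≈ 0.6111
Solve Spearman-Brown for n: n = 0.66(1 − 0.6111) / [0.6111(1 − 0.66)] = 1.2354
Items = 1.2354 × 28 ≈ 34.59 → 35

35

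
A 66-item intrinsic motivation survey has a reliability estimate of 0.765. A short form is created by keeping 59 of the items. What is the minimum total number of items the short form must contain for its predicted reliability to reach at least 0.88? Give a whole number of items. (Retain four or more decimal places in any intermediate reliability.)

Short-form reliability: n = 59/66 = 0.8939; r_59 = n·r/(1+(n−1)r) ≈ 0.7442
Length factor from the short form to reach 0.88: n' = 0.88(1 − 0.7442) / [0.7442(1 − 0.88)] ≈ 2.5206
Total items = 2.5206 × 59 = 148.72, rounded up to 149.

149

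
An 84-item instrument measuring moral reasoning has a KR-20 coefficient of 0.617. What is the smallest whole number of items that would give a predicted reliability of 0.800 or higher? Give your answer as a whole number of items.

Spearman-Brown solved for the length factor n:
n = r_target (1 − r_old) / [ r_old (1 − r_target) ]
n = 0.800 × (1 − 0.617) / [ 0.617 × (1 − 0.800) ]
n = 0.306400 / 0.123400 ≈ 2.4830
So the test needs 2.4830 × 84 ≈ 208.57 items; rounding up, 209.

209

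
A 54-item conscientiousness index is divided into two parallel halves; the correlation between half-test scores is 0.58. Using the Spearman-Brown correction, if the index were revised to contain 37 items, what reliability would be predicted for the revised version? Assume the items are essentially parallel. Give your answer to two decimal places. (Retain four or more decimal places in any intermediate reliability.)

0.65

Full-test reliability from the split-half r: r_full = 2(0.58)/(1 + 0.58) = 0.7342
Length factor from 54 to 37 items: n = 37/54 = 0.6852
r_new = n·r_full / (1 + (n − 1)·r_full) = 0.5031 / 0.7689 ≈ 0.6543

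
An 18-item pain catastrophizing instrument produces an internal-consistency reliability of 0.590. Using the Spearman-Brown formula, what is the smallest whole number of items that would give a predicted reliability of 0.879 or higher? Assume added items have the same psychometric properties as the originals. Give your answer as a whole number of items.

n = [0.879 × 0.410] / [0.590 × 0.121]
n = 0.360390 / 0.071390 ≈ 5.0482
Items needed = n × 18 = 5.0482 × 18 ≈ 90.87 → round up to 91

91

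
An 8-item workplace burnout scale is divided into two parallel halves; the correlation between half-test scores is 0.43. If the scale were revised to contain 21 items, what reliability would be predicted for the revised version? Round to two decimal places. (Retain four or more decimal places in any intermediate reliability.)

0.80

First correct the split-half correlation to full-test reliability: r_full = 2 × 0.43 / (1 + 0.43) ≈ 0.6014
Length factor from 8 to 21 items: n = 21/8 = 2.6250
r_new = n·r_full / (1 + (n − 1)·r_full) = 1.5787 / 1.9773 ≈ 0.7984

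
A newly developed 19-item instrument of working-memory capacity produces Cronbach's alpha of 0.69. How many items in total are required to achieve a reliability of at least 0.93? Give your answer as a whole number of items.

114

n = 0.93 × (1 − 0.69) / [ 0.69 × (1 − 0.93) ]
  = 0.2883 / 0.0483 = 5.9689
5.9689 × 19 = 113.41 → 114 items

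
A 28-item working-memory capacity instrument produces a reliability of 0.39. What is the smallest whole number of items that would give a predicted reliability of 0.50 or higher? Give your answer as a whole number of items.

n = 0.50 × (1 − 0.39) / [ 0.39 × (1 − 0.50) ]
n = 0.3050 / 0.1950 ≈ 1.5641
So the test needs 1.5641 × 28 ≈ 43.79 items; rounding up, 44.

44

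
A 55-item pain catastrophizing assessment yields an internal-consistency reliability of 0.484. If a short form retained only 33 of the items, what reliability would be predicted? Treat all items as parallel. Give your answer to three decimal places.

0.360

The new length is 33/55 = 0.6 times the old.
Spearman-Brown: r_new = n·r / (1 + (n − 1)·r)
r_new = (0.6 × 0.484) / (1 + (0.6 − 1) × 0.484)
r_new = 0.2904 / 0.8064 ≈ 0.3601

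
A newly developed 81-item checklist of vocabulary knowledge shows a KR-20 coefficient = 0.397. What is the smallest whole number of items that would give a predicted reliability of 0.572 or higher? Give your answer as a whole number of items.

165

Spearman-Brown solved for the length factor n:
n = r*(1 − r) / [ r (1 − r*) ]
n = [0.572 × 0.603] / [0.397 × 0.428]
n = 0.344916 / 0.169916 ≈ 2.0299
2.0299 × 81 = 164.42 → 165 items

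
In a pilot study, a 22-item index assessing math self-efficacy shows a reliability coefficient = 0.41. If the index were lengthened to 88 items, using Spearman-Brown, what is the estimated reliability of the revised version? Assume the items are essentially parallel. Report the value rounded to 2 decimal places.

The new length is 88/22 = 4 times the old.
Spearman-Brown: r_new = n·r / (1 + (n − 1)·r)
r_new = 4·0.41 / [1 + (4 − 1)·0.41]
r_new = 1.6400 / 2.2300 ≈ 0.7354

0.74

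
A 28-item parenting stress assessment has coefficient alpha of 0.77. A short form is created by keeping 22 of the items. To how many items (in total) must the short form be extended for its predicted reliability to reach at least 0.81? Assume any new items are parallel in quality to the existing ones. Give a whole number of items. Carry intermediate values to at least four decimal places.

First, r for the 22-item form: n = 22/28 = 0.7857, so r_22 = 0.7857·0.77/(1 + (0.7857 − 1)·0.77) = 0.7245
Then solve for n' with r_old = 0.7245, r_target = 0.81: n' = 0.81(1 − 0.7245)/[0.7245(1 − 0.81)] = 1.6211
Items = 1.6211 × 22 ≈ 35.66 → 36

36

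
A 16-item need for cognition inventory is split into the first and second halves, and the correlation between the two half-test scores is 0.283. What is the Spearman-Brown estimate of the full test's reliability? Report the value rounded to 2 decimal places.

0.44

r_full = 2r_hh / (1 + r_hh) = 2 × 0.283 / (1 + 0.283)
r_full = 0.5660 / 1.2830 ≈ 0.4412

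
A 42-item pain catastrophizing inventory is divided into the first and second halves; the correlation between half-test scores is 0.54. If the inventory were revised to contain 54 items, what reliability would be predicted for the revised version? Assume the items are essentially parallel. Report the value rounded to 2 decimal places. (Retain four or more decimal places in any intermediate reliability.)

0.75

Spearman-Brown correction (n = 2): r_full = 2·0.54/(1 + 0.54) = 0.7013
Length factor from 42 to 54 items: n = 54/42 = 1.2857
r_new = n·r_full / (1 + (n − 1)·r_full) = 0.9017 / 1.2004 ≈ 0.7512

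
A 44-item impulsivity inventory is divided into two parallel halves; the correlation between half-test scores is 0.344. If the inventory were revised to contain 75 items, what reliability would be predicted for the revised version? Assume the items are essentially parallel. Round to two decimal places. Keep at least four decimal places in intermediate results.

Spearman-Brown correction (n = 2): r_full = 2·0.344/(1 + 0.344) = 0.5119
Length factor from 44 to 75 items: n = 75/44 = 1.7045
r_new = n·r_full / (1 + (n − 1)·r_full) = 0.8725 / 1.3606 ≈ 0.6413

0.64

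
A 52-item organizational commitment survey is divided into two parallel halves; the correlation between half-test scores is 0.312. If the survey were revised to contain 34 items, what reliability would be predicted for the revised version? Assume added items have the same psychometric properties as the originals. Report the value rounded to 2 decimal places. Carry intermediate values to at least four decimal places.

Full-test reliability from the split-half r: r_full = 2(0.312)/(1 + 0.312) = 0.4756
Then adjust to 34 items: n = 34/52 = 0.6538
r_new = n·r_full / (1 + (n − 1)·r_full) = 0.3109 / 0.8353 ≈ 0.3722

0.37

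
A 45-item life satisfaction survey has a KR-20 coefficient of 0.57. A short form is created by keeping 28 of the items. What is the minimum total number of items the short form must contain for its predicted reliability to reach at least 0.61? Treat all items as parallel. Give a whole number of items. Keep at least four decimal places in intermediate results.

First, r for the 28-item form: n = 28/45 = 0.6222, so r_28 = 0.6222·0.57/(1 + (0.6222 − 1)·0.57) = 0.4520
Length factor from the short form to reach 0.61: n' = 0.61(1 − 0.4520) / [0.4520(1 − 0.61)] ≈ 1.8963
Total items = 1.8963 × 28 = 53.10, rounded up to 54.

54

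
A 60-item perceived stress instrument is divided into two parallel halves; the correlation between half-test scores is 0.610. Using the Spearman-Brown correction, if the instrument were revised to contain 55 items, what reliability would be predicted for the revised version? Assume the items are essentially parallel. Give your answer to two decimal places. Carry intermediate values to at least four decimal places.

First correct the split-half correlation to full-test reliability: r_full = 2 × 0.610 / (1 + 0.610) ≈ 0.7578
Then adjust to 55 items: n = 55/60 = 0.9167
r_new = n·r_full / (1 + (n − 1)·r_full) = 0.6947 / 0.9369 ≈ 0.7415

0.74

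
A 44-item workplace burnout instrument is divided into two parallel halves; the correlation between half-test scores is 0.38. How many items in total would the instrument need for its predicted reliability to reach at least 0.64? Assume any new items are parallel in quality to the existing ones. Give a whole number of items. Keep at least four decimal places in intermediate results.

r_full = 2(0.38)/(1 + 0.38) = 0.5507
n = r_tgt(1 − r_full) / [r_full(1 − r_tgt)] = 0.64 × 0.4493 / (0.5507 × 0.36) ≈ 1.4504
Items = 1.4504 × 44 ≈ 63.82 → 64

64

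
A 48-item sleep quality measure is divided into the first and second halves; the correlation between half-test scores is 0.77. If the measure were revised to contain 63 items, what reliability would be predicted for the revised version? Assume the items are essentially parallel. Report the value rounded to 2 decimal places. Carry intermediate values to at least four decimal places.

Spearman-Brown correction (n = 2): r_full = 2·0.77/(1 + 0.77) = 0.8701
Length factor from 48 to 63 items: n = 63/48 = 1.3125
r_new = n·r_full / (1 + (n − 1)·r_full) = 1.1420 / 1.2719 ≈ 0.8979

0.90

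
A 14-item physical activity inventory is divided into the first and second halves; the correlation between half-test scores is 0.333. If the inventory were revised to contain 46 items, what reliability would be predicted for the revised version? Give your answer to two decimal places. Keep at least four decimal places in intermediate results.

First correct the split-half correlation to full-test reliability: r_full = 2 × 0.333 / (1 + 0.333) ≈ 0.4996
Length factor from 14 to 46 items: n = 46/14 = 3.2857
r_new = n·r_full / (1 + (n − 1)·r_full) = 1.6415 / 2.1419 ≈ 0.7664

0.77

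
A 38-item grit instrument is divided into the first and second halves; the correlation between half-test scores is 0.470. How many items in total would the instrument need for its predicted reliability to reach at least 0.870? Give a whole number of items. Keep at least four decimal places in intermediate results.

144

r_full = 2(0.470)/(1 + 0.470) = 0.6395
Solve Spearman-Brown for n: n = 0.870(1 − 0.6395) / [0.6395(1 − 0.870)] = 3.7726
Required items = 3.7726 × 38 = 143.36, so 144 items.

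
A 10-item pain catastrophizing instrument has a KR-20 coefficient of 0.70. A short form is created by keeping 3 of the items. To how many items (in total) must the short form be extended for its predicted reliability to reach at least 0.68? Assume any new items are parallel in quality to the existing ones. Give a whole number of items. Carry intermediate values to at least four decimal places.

Short-form reliability: n = 3/10 = 0.3000; r_3 = n·r/(1+(n−1)r) ≈ 0.4118
Then solve for n' with r_old = 0.4118, r_target = 0.68: n' = 0.68(1 − 0.4118)/[0.4118(1 − 0.68)] = 3.0353
Items = 3.0353 × 3 ≈ 9.11 → 10

10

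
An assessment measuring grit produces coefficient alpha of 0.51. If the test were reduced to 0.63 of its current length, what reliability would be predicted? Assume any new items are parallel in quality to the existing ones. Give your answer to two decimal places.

r_new = (0.63 × 0.51) / (1 + (0.63 − 1) × 0.51)
r_new = 0.3213 / 0.8113 ≈ 0.3960

0.40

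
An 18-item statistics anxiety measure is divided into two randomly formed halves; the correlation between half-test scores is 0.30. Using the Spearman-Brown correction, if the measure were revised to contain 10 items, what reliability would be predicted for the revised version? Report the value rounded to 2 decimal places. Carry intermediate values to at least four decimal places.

Spearman-Brown correction (n = 2): r_full = 2·0.30/(1 + 0.30) = 0.4615
Then adjust to 10 items: n = 10/18 = 0.5556
r_new = n·r_full / (1 + (n − 1)·r_full) = 0.2564 / 0.7949 ≈ 0.3226

0.32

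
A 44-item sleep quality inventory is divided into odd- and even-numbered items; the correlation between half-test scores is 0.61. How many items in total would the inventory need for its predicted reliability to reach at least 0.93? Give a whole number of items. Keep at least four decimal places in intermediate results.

Corrected full-test reliability: r_full = 2 × 0.61 / (1 + 0.61) ≈ 0.7578
Solve Spearman-Brown for n: n = 0.93(1 − 0.7578) / [0.7578(1 − 0.93)] = 4.2462
Required items = 4.2462 × 44 = 186.83, so 187 items.

187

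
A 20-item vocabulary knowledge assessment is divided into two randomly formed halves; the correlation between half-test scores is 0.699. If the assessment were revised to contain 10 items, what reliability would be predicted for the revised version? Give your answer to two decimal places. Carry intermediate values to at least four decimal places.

0.70

Spearman-Brown correction (n = 2): r_full = 2·0.699/(1 + 0.699) = 0.8228
Length factor from 20 to 10 items: n = 10/20 = 0.5000
r_new = n·r_full / (1 + (n − 1)·r_full) = 0.4114 / 0.5886 ≈ 0.6989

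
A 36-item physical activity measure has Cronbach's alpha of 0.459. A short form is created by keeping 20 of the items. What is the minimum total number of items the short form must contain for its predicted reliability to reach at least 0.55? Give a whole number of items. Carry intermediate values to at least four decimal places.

52

First, r for the 20-item form: n = 20/36 = 0.5556, so r_20 = 0.5556·0.459/(1 + (0.5556 − 1)·0.459) = 0.3204
Then solve for n' with r_old = 0.3204, r_target = 0.55: n' = 0.55(1 − 0.3204)/[0.3204(1 − 0.55)] = 2.5925
Total items = 2.5925 × 20 = 51.85, rounded up to 52.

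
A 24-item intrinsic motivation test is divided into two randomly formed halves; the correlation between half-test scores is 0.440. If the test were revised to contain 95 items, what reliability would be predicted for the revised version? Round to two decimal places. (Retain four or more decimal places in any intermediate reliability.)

First correct the split-half correlation to full-test reliability: r_full = 2 × 0.440 / (1 + 0.440) ≈ 0.6111
Then adjust to 95 items: n = 95/24 = 3.9583
r_new = n·r_full / (1 + (n − 1)·r_full) = 2.4189 / 2.8078 ≈ 0.8615

0.86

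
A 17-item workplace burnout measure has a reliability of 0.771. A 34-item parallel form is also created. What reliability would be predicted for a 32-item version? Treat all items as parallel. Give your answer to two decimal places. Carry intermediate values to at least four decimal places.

The 34-item form is not needed; work directly from the 17-item form with n = 32/17 = 1.8824.
r_{32} = n·r / (1 + (n − 1)·r) = 1.4513 / 1.6803 ≈ 0.8637

0.86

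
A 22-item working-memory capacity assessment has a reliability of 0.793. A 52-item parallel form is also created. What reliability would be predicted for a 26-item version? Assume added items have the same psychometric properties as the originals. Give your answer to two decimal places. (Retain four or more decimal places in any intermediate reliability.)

The 52-item form is not needed; work directly from the 22-item form with n = 26/22 = 1.1818.
r_{26} = n·r / (1 + (n − 1)·r) = 0.9372 / 1.1442 ≈ 0.8191

0.82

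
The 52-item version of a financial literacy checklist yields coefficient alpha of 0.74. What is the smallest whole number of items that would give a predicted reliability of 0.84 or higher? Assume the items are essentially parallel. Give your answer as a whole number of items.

96

n = [0.84 × 0.26] / [0.74 × 0.16]
n = 0.2184 / 0.1184 ≈ 1.8446
1.8446 × 52 = 95.92 → 96 items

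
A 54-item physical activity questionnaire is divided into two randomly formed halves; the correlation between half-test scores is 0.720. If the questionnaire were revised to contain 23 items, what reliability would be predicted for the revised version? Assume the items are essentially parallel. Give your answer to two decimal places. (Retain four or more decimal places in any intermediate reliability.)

Full-test reliability from the split-half r: r_full = 2(0.720)/(1 + 0.720) = 0.8372
Length factor from 54 to 23 items: n = 23/54 = 0.4259
r_new = n·r_full / (1 + (n − 1)·r_full) = 0.3566 / 0.5194 ≈ 0.6866

0.69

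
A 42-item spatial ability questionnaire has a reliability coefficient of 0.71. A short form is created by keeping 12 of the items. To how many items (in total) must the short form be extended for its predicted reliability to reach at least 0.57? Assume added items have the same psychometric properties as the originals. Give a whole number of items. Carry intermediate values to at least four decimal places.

23

First, r for the 12-item form: n = 12/42 = 0.2857, so r_12 = 0.2857·0.71/(1 + (0.2857 − 1)·0.71) = 0.4116
Length factor from the short form to reach 0.57: n' = 0.57(1 − 0.4116) / [0.4116(1 − 0.57)] ≈ 1.8950
Items = 1.8950 × 12 ≈ 22.74 → 23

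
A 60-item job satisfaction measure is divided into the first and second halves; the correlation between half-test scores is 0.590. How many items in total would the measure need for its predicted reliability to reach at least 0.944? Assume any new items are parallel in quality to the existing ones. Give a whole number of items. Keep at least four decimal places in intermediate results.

r_full = 2(0.590)/(1 + 0.590) = 0.7421
n = r_tgt(1 − r_full) / [r_full(1 − r_tgt)] = 0.944 × 0.2579 / (0.7421 × 0.056) ≈ 5.8583
Items = 5.8583 × 60 ≈ 351.50 → 352

352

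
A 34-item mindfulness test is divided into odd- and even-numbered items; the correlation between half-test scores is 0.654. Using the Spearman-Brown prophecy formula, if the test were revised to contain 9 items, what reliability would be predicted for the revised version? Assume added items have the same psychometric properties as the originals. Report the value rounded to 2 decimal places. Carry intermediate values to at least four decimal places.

0.50

Spearman-Brown correction (n = 2): r_full = 2·0.654/(1 + 0.654) = 0.7908
Then adjust to 9 items: n = 9/34 = 0.2647
r_new = n·r_full / (1 + (n − 1)·r_full) = 0.2093 / 0.4185 ≈ 0.5001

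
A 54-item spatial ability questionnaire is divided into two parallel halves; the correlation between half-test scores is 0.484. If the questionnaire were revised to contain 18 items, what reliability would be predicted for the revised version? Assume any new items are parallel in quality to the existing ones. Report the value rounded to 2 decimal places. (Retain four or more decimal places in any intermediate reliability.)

Spearman-Brown correction (n = 2): r_full = 2·0.484/(1 + 0.484) = 0.6523
Length factor from 54 to 18 items: n = 18/54 = 0.3333
r_new = n·r_full / (1 + (n − 1)·r_full) = 0.2174 / 0.5651 ≈ 0.3847

0.38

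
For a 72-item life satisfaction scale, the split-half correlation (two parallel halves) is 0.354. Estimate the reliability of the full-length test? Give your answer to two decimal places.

0.52

r_full = 2r_hh / (1 + r_hh) = 2 × 0.354 / (1 + 0.354)
r_full = 0.7080 / 1.3540 ≈ 0.5229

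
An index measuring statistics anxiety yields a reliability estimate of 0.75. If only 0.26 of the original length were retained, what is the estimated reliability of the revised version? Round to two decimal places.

0.44

Spearman-Brown: r_new = n·r / (1 + (n − 1)·r)
r_new = (0.26 × 0.75) / (1 + (0.26 − 1) × 0.75)
     = 0.1950 / 0.4450 = 0.4382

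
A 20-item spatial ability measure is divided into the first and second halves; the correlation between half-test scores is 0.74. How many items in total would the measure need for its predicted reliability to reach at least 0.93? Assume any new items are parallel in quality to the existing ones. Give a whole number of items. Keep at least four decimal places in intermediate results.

Corrected full-test reliability: r_full = 2 × 0.74 / (1 + 0.74) ≈ 0.8506
Solve Spearman-Brown for n: n = 0.93(1 − 0.8506) / [0.8506(1 − 0.93)] = 2.3335
Items = 2.3335 × 20 ≈ 46.67 → 47

47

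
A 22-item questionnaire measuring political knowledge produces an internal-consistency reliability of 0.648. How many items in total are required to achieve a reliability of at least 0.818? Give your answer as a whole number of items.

Invert Spearman-Brown to solve for n:
n = r_target (1 − r_old) / [ r_old (1 − r_target) ]
n = 0.818 × (1 − 0.648) / [ 0.648 × (1 − 0.818) ]
n = 0.287936 / 0.117936 ≈ 2.4415
Items needed = n × 22 = 2.4415 × 22 ≈ 53.71 → round up to 54

54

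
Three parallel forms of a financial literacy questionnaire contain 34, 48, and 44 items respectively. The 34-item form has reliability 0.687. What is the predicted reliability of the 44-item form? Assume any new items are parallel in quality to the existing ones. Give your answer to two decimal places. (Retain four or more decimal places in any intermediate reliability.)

The 48-item form is not needed; work directly from the 34-item form with n = 44/34 = 1.2941.
r_{44} = n·r / (1 + (n − 1)·r) = 0.8890 / 1.2020 ≈ 0.7396

0.74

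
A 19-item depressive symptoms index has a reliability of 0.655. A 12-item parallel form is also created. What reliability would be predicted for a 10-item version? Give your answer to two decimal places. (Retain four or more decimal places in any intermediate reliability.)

0.50

The 12-item form is not needed; work directly from the 19-item form with n = 10/19 = 0.5263.
r_{10} = n·r / (1 + (n − 1)·r) = 0.3447 / 0.6897 ≈ 0.4998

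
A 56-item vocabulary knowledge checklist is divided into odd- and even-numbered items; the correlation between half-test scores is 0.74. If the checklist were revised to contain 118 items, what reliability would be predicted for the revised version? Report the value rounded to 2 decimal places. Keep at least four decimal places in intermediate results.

Full-test reliability from the split-half r: r_full = 2(0.74)/(1 + 0.74) = 0.8506
Then adjust to 118 items: n = 118/56 = 2.1071
r_new = n·r_full / (1 + (n − 1)·r_full) = 1.7923 / 1.9417 ≈ 0.9231

0.92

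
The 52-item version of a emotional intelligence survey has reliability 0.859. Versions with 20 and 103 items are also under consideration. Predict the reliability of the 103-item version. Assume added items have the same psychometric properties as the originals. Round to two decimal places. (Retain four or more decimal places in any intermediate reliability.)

Only the ratio of lengths matters: n = 103/52 = 1.9808
r_{103} = n·r / (1 + (n − 1)·r) = 1.7015 / 1.8425 ≈ 0.9235

0.92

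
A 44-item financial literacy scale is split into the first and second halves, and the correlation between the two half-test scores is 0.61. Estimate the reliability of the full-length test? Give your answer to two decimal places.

Apply the Spearman-Brown correction with n = 2:
r_full = 2r_hh / (1 + r_hh) = 2 × 0.61 / (1 + 0.61)
r_full = 1.2200 / 1.6100 ≈ 0.7578

0.76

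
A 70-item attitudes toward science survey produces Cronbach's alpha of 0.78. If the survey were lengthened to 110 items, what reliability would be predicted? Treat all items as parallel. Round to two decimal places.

n = 110/70 = 1.5714
Apply the Spearman-Brown prophecy formula, r' = nr / [1 + (n − 1)r]:
r_new = 1.5714·0.78 / [1 + (1.5714 − 1)·0.78]
r_new = 1.2257 / 1.4457 ≈ 0.8478

0.85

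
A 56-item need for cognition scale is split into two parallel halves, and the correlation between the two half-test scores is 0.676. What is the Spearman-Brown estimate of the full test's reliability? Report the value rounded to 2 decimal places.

r_full = 2r_hh / (1 + r_hh) = 2 × 0.676 / (1 + 0.676)
       = 1.3520 / 1.6760 = 0.8067

0.81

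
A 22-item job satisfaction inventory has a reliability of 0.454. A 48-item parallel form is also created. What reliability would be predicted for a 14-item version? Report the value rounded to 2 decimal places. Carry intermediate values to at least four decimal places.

0.35

Only the ratio of lengths matters: n = 14/22 = 0.6364
r_{14} = n·r / (1 + (n − 1)·r) = 0.2889 / 0.8349 ≈ 0.3460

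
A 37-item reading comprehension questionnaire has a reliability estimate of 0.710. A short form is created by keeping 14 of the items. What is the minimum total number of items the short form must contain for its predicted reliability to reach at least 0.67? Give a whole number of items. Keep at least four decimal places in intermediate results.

Short-form reliability: n = 14/37 = 0.3784; r_14 = n·r/(1+(n−1)r) ≈ 0.4809
Length factor from the short form to reach 0.67: n' = 0.67(1 − 0.4809) / [0.4809(1 − 0.67)] ≈ 2.1916
Items = 2.1916 × 14 ≈ 30.68 → 31

31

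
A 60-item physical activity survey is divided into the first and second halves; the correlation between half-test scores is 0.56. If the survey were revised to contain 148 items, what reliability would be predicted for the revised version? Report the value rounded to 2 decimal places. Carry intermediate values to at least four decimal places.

Spearman-Brown correction (n = 2): r_full = 2·0.56/(1 + 0.56) = 0.7179
Length factor from 60 to 148 items: n = 148/60 = 2.4667
r_new = n·r_full / (1 + (n − 1)·r_full) = 1.7708 / 2.0529 ≈ 0.8626

0.86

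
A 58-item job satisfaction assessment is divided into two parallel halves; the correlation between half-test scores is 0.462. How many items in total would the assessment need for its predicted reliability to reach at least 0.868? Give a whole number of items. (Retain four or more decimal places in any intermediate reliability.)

223

Corrected full-test reliability: r_full = 2 × 0.462 / (1 + 0.462) ≈ 0.6320
Solve Spearman-Brown for n: n = 0.868(1 − 0.6320) / [0.6320(1 − 0.868)] = 3.8289
Required items = 3.8289 × 58 = 222.08, so 223 items.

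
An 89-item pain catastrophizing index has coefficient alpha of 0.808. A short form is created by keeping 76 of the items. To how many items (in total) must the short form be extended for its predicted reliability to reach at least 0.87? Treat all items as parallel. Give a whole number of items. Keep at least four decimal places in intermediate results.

Short-form reliability: n = 76/89 = 0.8539; r_76 = n·r/(1+(n−1)r) ≈ 0.7823
Length factor from the short form to reach 0.87: n' = 0.87(1 − 0.7823) / [0.7823(1 − 0.87)] ≈ 1.8623
Total items = 1.8623 × 76 = 141.53, rounded up to 142.

142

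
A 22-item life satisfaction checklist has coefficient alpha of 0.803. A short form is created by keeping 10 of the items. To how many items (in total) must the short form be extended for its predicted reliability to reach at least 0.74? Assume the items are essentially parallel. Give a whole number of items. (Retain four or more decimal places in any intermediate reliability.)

16

Short-form reliability: n = 10/22 = 0.4545; r_10 = n·r/(1+(n−1)r) ≈ 0.6494
Then solve for n' with r_old = 0.6494, r_target = 0.74: n' = 0.74(1 − 0.6494)/[0.6494(1 − 0.74)] = 1.5366
Items = 1.5366 × 10 ≈ 15.37 → 16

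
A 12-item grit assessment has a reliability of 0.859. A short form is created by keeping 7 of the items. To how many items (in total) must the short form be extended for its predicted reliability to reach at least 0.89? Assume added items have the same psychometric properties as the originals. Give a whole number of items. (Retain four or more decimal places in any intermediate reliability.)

16

First, r for the 7-item form: n = 7/12 = 0.5833, so r_7 = 0.5833·0.859/(1 + (0.5833 − 1)·0.859) = 0.7804
Then solve for n' with r_old = 0.7804, r_target = 0.89: n' = 0.89(1 − 0.7804)/[0.7804(1 − 0.89)] = 2.2767
Total items = 2.2767 × 7 = 15.94, rounded up to 16.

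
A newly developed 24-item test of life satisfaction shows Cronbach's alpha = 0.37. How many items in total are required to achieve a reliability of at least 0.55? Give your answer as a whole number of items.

n = 0.55(1 − 0.37) / [0.37(1 − 0.55)]
  = 0.3465 / 0.1665 = 2.0811
2.0811 × 24 = 49.95 → 50 items

50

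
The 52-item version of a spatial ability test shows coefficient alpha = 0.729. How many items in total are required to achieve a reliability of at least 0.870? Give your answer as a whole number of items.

Rearranging the Spearman-Brown formula for n,
n = r_target (1 − r_old) / [ r_old (1 − r_target) ]
n = [0.870 × 0.271] / [0.729 × 0.130]
n = 0.235770 / 0.094770 ≈ 2.4878
Items needed = n × 52 = 2.4878 × 52 ≈ 129.37 → round up to 130

130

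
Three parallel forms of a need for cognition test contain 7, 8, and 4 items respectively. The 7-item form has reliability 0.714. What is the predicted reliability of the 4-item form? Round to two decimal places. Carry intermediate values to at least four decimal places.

Only the ratio of lengths matters: n = 4/7 = 0.5714
r_{4} = n·r / (1 + (n − 1)·r) = 0.4080 / 0.6940 ≈ 0.5879

0.59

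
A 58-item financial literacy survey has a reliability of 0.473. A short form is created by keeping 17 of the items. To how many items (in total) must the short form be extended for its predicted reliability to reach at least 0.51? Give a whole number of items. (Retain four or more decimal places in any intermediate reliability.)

First, r for the 17-item form: n = 17/58 = 0.2931, so r_17 = 0.2931·0.473/(1 + (0.2931 − 1)·0.473) = 0.2083
Length factor from the short form to reach 0.51: n' = 0.51(1 − 0.2083) / [0.2083(1 − 0.51)] ≈ 3.9559
Total items = 3.9559 × 17 = 67.25, rounded up to 68.

68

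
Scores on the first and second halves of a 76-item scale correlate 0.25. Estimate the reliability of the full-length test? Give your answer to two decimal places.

Apply the Spearman-Brown correction with n = 2:
r_full = 2r_hh / (1 + r_hh) = 2 × 0.25 / (1 + 0.25)
       = 0.5000 / 1.2500 = 0.4000

0.40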